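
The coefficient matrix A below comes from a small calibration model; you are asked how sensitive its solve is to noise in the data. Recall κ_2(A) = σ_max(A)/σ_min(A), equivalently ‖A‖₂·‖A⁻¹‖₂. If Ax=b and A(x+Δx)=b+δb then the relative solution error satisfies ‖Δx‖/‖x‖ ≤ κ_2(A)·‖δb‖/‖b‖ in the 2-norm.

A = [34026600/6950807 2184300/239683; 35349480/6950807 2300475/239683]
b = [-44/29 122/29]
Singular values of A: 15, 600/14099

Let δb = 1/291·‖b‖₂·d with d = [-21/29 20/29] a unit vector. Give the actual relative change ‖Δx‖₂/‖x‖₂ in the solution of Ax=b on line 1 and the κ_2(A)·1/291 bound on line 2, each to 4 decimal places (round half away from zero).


0.0038
1.2113

from the listed singular values, σ₁ = 15, σ_n = 600/14099
condition number: 15 ÷ (600/14099) = 352.4750
worst-case relative error ≤ 352.4750 × 1/291 = 1.2113
solve Ax = b  →  x = [-82.8725 44.3498]
‖b‖₂ = 4.4721 and ‖x‖₂ = 93.9934
with δb = [-0.0111 0.0106], A·Δx = δb → ‖Δx‖ = 0.3611
dividing the unrounded norms, ‖Δx‖/‖x‖ = 0.0038
tightness: 0.0038 against a bound of 1.2113 (unrounded ratio ≈ 0.0032)


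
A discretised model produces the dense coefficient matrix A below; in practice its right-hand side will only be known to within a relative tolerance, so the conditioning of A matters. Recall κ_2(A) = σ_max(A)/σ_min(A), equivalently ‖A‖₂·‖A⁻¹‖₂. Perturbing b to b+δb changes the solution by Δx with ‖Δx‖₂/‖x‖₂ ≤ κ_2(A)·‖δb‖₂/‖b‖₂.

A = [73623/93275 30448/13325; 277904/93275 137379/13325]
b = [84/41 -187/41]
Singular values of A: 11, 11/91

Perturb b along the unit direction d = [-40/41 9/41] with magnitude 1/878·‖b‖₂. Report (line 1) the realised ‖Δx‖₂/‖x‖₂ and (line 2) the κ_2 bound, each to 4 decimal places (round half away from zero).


largest singular value 11, smallest 11/91
condition number: 11 ÷ (11/91) = 91.0000
perturbation bound = 91.0000·1/878 = 0.1036
solve Ax = b  →  x = [23.7236 -7.2982]
2-norm of b is 5.0000; of x, 24.8208
with δb = [-0.0056 0.0013], A·Δx = δb → ‖Δx‖ = 0.0471
realised ‖Δx‖/‖x‖ = 0.0019
realised/bound (from unrounded values) ≈ 0.0183

0.0019
0.1036


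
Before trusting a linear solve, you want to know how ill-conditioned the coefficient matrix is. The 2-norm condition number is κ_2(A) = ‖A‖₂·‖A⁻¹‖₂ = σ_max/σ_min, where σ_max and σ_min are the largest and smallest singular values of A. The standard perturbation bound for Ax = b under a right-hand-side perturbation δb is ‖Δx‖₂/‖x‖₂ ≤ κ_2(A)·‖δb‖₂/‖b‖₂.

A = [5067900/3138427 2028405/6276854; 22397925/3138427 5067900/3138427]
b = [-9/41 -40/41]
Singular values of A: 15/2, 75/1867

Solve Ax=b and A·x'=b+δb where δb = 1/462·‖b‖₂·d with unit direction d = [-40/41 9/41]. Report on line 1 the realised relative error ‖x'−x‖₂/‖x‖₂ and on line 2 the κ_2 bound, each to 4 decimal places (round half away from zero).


largest singular value 15/2, smallest 75/1867
condition number: (15/2) ÷ (75/1867) = 186.7000
bound on ‖Δx‖/‖x‖: κ·ε = 186.7000·1/462 = 0.4041
solve Ax = b  →  x = [-0.1301 -0.0293]
‖b‖ = 1.0000, ‖x‖ = 0.1333
with δb = [-0.0021 0.0005], A·Δx = δb → ‖Δx‖ = 0.0539
relative error = 0.4041
tightness: 0.4041 against a bound of 0.4041; the bound is attained (ratio 1)

0.4041
0.4041


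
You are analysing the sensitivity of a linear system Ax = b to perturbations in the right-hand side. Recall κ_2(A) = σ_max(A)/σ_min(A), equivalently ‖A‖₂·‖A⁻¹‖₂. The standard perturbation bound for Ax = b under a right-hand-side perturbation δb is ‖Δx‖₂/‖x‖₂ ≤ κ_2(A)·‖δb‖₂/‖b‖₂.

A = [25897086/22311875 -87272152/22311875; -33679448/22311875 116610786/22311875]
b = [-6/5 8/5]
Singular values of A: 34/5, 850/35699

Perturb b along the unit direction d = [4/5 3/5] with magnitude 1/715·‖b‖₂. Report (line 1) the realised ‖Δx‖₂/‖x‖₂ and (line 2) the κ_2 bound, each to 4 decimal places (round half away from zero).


largest singular value 34/5, smallest 850/35699
condition number: (34/5) ÷ (850/35699) = 285.5920
bound on ‖Δx‖/‖x‖: κ·ε = 285.5920·1/715 = 0.3994
solve Ax = b  →  x = [-0.0824 0.2824]
‖b‖ = 2.0000, ‖x‖ = 0.2941
δb = ε·‖b‖·d = [0.0022 0.0017]; solving A·Δx = δb gives ‖Δx‖ = 0.1175
relative error = 0.3994
so the bound is sharp here: realised error equals the bound

0.3994
0.3994


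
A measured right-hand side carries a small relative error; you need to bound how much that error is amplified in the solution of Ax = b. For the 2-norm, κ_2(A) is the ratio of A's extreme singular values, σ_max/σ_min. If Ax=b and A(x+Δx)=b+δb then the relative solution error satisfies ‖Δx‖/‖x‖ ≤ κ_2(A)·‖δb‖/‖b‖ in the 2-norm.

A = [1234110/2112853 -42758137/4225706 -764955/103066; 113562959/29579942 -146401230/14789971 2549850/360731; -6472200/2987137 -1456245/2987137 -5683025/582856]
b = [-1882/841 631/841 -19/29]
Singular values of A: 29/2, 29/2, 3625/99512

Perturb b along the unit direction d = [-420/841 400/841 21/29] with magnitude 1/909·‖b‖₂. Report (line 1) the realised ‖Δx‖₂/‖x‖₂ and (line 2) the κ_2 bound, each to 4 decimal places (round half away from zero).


σ_max = 29/2, σ_min = 3625/99512
κ_2(A) = (29/2) / (3625/99512) = 398.0480
worst-case relative error ≤ 398.0480 × 1/909 = 0.4379
solve Ax = b  →  x = [-26.1144 -5.8051 6.1605]
‖b‖ = 2.4495, ‖x‖ = 27.4520
re-solving with b+δb shifts x by Δx of norm 0.0740
relative error = 0.0027
realised/bound (from unrounded values) ≈ 0.0062

0.0027
0.4379


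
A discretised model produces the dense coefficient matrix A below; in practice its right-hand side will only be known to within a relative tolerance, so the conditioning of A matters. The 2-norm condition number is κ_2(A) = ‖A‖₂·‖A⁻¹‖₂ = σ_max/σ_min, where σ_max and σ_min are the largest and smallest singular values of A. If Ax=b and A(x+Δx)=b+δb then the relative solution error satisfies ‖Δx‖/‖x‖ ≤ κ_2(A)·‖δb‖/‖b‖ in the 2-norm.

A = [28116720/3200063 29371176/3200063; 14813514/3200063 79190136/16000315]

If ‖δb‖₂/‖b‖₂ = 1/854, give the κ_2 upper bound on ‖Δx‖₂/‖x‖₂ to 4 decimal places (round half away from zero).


0.2432

form AᵀA = [120509502516/1221859349 632644057584/6109296745; 632644057584/6109296745 3321528114816/30546483725] with trace 218422954404/1053327025 and determinant 41990400/42133081
eigenvalues of AᵀA: λ = (tr ± √(tr²−4·det))/2 = 5184/25, 202500/42133081
so κ_2 = √((5184/25) / (202500/42133081)) = 207.7120
perturbation bound = 207.7120·1/854 = 0.2432


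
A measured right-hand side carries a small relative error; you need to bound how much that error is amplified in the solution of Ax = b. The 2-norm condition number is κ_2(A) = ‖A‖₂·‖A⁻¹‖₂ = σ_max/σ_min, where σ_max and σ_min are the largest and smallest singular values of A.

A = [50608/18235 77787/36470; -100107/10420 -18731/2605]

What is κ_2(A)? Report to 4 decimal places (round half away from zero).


291.7600

AᵀA = [21281115025/212809744 3990135825/53202436; 3990135825/53202436 2992699525/53202436]; tr = 33251913125/212809744, det = 244140625/851238976
solving λ² − 33251913125/212809744·λ + 244140625/851238976 = 0 gives λ = 625/4, 390625/212809744
σ_max=√(625/4)=(25/2), σ_min=√(390625/212809744)=(625/14588) → κ = 291.7600


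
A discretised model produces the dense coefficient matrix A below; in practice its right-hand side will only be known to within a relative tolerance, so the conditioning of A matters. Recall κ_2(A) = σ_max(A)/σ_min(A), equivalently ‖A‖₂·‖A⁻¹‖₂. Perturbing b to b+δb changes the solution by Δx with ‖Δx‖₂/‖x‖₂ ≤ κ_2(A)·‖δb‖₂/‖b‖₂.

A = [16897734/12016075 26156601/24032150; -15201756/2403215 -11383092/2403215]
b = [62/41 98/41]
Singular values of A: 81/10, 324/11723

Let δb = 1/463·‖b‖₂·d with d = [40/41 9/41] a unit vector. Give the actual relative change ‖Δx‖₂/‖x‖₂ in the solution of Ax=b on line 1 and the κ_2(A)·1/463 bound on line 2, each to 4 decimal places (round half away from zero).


0.0031
0.6330

from the listed singular values, σ₁ = 81/10, σ_n = 324/11723
κ_2(A) = (81/10) / (324/11723) = 293.0750
perturbation bound = 293.0750·1/463 = 0.6330
solve Ax = b  →  x = [-43.6160 57.7432]
2-norm of b is 2.8284; of x, 72.3646
re-solving with b+δb shifts x by Δx of norm 0.2210
realised ‖Δx‖/‖x‖ = 0.0031
tightness: 0.0031 against a bound of 0.6330 (unrounded ratio ≈ 0.0048)


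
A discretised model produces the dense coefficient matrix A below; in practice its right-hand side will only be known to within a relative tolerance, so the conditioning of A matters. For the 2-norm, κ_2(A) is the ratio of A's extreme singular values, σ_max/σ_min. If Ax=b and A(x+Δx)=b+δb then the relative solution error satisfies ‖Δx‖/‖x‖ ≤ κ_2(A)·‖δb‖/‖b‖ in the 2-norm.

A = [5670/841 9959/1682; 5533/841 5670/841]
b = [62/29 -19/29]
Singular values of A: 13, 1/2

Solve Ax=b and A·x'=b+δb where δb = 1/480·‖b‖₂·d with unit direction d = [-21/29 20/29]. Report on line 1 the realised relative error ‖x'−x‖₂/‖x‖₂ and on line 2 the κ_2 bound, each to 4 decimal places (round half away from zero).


0.0023
0.0542

from the listed singular values, σ₁ = 13, σ_n = 1/2
κ_2(A) = 13 / (1/2) = 26.0000
worst-case relative error ≤ 26.0000 × 1/480 = 0.0542
solve Ax = b  →  x = [2.8143 -2.8435]
2-norm of b is 2.2361; of x, 4.0007
Δx = A⁻¹·δb where δb = 1/480·2.2361·d; ‖Δx‖ = 0.0093
dividing the unrounded norms, ‖Δx‖/‖x‖ = 0.0023
so the bound overstates the realised error by a factor of ≈ 23.2594 (computed from the unrounded values)


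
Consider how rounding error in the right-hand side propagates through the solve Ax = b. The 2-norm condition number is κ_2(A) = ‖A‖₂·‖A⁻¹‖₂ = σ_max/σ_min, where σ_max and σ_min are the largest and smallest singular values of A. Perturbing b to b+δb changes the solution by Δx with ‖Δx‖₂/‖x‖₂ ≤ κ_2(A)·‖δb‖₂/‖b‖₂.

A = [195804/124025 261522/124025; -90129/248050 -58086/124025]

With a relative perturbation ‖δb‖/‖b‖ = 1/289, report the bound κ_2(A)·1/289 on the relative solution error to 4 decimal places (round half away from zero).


0.9420

form AᵀA = [19212381/7320500 6403887/1830125; 6403887/1830125 8538696/1830125] with trace 10673433/1464100 and determinant 6561/9150625
eigenvalues of AᵀA: λ = (tr ± √(tr²−4·det))/2 = 729/100, 36/366025
so κ_2 = √((729/100) / (36/366025)) = 272.2500
worst-case relative error ≤ 272.2500 × 1/289 = 0.9420


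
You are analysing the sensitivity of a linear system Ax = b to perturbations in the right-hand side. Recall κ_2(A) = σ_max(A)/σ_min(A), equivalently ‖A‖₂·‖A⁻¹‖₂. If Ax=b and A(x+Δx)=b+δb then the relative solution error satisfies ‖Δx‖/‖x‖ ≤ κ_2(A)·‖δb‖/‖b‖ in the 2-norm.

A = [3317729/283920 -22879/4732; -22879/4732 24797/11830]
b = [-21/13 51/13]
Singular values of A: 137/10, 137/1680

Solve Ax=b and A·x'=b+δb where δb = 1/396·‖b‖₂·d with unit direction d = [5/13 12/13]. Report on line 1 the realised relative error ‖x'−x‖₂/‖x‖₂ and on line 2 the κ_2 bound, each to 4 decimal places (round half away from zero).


largest singular value 137/10, smallest 137/1680
κ_2(A) = (137/10) / (137/1680) = 168.0000
bound on ‖Δx‖/‖x‖: κ·ε = 168.0000·1/396 = 0.4242
solve Ax = b  →  x = [13.9472 34.0427]
‖b‖₂ = 4.2426 and ‖x‖₂ = 36.7890
with δb = [0.0041 0.0099], A·Δx = δb → ‖Δx‖ = 0.1314
dividing the unrounded norms, ‖Δx‖/‖x‖ = 0.0036
tightness: 0.0036 against a bound of 0.4242 (unrounded ratio ≈ 0.0084)

0.0036
0.4242


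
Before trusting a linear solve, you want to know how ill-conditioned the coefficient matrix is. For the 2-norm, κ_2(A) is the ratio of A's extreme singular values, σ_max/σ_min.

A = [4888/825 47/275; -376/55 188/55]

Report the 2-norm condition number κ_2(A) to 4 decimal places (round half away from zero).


AᵀA = [55702144/680625 -5071864/226875; -5071864/226875 885809/75625]; tr = 2546977/27225, det = 312299584/680625
λ_max, λ_min = (2546977/27225 ± √8202743761/1185921)/2 = 2209/25, 141376/27225
κ_2(A) = √(λ_max/λ_min) = √((2209/25) / (141376/27225)) = 4.1250

4.1250


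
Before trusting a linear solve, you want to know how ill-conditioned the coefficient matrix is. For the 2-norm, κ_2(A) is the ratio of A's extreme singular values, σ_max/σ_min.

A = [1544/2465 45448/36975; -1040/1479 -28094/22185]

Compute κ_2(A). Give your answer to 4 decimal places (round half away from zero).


56.2500

AᵀA = [3392/3825 95264/57375; 95264/57375 2680388/860625]; tr = 202564/50625, det = 256/50625
λ_max, λ_min = (202564/50625 ± √40980334096/2562890625)/2 = 4, 64/50625
σ_max=√4=2, σ_min=√(64/50625)=(8/225) → κ = 56.2500


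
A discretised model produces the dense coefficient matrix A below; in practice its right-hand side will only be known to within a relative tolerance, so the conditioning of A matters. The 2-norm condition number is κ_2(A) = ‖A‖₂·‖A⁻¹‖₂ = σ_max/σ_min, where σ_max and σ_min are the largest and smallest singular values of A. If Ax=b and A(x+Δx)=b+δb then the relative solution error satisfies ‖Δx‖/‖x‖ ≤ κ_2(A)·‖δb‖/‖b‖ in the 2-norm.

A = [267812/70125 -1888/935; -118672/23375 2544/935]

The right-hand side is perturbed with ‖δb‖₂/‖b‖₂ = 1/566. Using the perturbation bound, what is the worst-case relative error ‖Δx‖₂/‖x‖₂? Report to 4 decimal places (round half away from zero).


M = AᵀA = [7938826384/196700625 -282266752/13113375; -282266752/13113375 2007296/174845]. tr(M)=35283856/680625, det(M)=36864/1890625
solving λ² − 35283856/680625·λ + 36864/1890625 = 0 gives λ = 1296/25, 256/680625
so κ_2 = √((1296/25) / (256/680625)) = 371.2500
bound on ‖Δx‖/‖x‖: κ·ε = 371.2500·1/566 = 0.6559

0.6559


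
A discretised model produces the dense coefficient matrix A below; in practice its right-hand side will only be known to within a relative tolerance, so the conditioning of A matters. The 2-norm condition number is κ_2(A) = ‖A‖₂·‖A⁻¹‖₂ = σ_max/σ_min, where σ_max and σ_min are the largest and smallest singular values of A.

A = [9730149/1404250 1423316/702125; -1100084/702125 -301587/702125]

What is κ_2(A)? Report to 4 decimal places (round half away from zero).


274.0000

form AᵀA = [2368031857/46922500 172666494/11730625; 172666494/11730625 50369617/11730625] with trace 102780413/1876900 and determinant 1874161/46922500
solving λ² − 102780413/1876900·λ + 1874161/46922500 = 0 gives λ = 1369/25, 1369/1876900
κ_2(A) = √(λ_max/λ_min) = √((1369/25) / (1369/1876900)) = 274.0000


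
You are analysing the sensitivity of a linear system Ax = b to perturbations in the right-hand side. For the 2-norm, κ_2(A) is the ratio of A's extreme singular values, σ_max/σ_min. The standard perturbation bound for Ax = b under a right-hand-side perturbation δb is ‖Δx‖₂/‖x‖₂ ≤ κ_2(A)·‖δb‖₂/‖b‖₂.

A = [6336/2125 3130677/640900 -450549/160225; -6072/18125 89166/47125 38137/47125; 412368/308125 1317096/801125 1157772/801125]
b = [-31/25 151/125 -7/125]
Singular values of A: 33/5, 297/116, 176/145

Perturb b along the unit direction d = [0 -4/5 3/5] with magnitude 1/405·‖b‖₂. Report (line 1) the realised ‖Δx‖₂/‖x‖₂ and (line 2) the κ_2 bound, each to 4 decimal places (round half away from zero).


0.0038
0.0134

from the listed singular values, σ₁ = 33/5, σ_n = 176/145
κ = σ_max/σ_min = (33/5)/(176/145) = 5.4375
perturbation bound = 5.4375·1/405 = 0.0134
solve Ax = b  →  x = [-0.7982 0.3847 0.2628]
‖b‖ = 1.7321, ‖x‖ = 0.9243
re-solving with b+δb shifts x by Δx of norm 0.0035
dividing the unrounded norms, ‖Δx‖/‖x‖ = 0.0038
tightness: 0.0038 against a bound of 0.0134 (unrounded ratio ≈ 0.2839)


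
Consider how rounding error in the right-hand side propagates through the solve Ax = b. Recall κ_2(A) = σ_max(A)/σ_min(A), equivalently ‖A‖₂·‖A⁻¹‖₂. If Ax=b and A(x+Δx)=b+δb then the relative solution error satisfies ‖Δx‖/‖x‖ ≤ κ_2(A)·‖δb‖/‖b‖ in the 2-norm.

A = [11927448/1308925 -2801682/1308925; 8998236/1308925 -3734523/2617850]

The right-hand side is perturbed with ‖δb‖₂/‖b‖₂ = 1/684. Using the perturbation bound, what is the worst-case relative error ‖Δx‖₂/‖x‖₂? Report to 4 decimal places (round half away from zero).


M = AᵀA = [8929290676176/68531386225 -401751808146/13706277245; -401751808146/13706277245 1813774006161/274125544900]. tr(M)=4465310733/32614580, det(M)=2998219536/1019205625
solving λ² − 4465310733/32614580·λ + 2998219536/1019205625 = 0 gives λ = 13689/100, 876096/40768225
κ_2(A) = √(λ_max/λ_min) = √((13689/100) / (876096/40768225)) = 79.8125
worst-case relative error ≤ 79.8125 × 1/684 = 0.1167

0.1167


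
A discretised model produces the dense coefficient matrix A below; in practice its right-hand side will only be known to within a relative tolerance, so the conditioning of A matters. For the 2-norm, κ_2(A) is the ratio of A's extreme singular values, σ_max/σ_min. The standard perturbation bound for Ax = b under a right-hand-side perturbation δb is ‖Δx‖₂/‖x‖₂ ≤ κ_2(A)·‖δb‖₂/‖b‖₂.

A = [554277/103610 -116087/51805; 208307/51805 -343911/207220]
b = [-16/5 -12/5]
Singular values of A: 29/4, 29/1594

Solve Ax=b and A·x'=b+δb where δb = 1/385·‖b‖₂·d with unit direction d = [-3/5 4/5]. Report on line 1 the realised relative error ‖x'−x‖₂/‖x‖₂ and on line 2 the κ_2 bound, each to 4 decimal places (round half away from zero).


σ_max = 29/4, σ_min = 29/1594
κ_2(A) = (29/4) / (29/1594) = 398.5000
bound on ‖Δx‖/‖x‖: κ·ε = 398.5000·1/385 = 1.0351
solve Ax = b  →  x = [-0.5093 0.2122]
2-norm of b is 4.0000; of x, 0.5517
with δb = [-0.0062 0.0083], A·Δx = δb → ‖Δx‖ = 0.5711
relative error = 1.0351
so the bound is sharp here: realised error equals the bound

1.0351
1.0351


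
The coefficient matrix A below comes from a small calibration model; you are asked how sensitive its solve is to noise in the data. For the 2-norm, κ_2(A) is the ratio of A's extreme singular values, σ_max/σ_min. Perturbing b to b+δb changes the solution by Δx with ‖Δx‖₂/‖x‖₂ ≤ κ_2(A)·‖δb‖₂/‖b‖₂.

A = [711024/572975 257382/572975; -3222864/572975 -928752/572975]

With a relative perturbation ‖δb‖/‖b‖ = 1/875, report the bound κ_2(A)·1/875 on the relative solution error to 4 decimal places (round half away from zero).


M = AᵀA = [6479718912/195300625 1889498016/195300625; 1889498016/195300625 552543588/195300625]. tr(M)=11251620/312481, det(M)=82944/312481
λ_max, λ_min = (11251620/312481 ± √126495278928144/97644375361)/2 = 36, 2304/312481
σ_max=√36=6, σ_min=√(2304/312481)=(48/559) → κ = 69.8750
perturbation bound = 69.8750·1/875 = 0.0799

0.0799


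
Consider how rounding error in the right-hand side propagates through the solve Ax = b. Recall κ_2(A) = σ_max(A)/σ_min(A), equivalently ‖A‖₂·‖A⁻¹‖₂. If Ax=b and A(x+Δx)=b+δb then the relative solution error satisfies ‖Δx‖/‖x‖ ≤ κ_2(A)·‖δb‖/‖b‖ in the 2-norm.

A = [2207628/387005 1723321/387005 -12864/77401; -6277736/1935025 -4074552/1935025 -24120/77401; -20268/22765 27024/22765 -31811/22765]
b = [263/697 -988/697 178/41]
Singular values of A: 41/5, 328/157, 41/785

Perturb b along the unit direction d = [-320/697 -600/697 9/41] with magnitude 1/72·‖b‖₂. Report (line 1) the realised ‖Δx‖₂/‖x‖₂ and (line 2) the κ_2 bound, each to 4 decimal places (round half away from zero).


from the listed singular values, σ₁ = 41/5, σ_n = 41/785
condition number: (41/5) ÷ (41/785) = 157.0000
bound on ‖Δx‖/‖x‖: κ·ε = 157.0000·1/72 = 2.1806
solve Ax = b  →  x = [-16.5796 22.3093 26.4087]
‖b‖₂ = 4.5826 and ‖x‖₂ = 38.3407
Δx = A⁻¹·δb where δb = 1/72·4.5826·d; ‖Δx‖ = 1.2186
dividing the unrounded norms, ‖Δx‖/‖x‖ = 0.0318
so the bound overstates the realised error by a factor of ≈ 68.6064 (computed from the unrounded values)

0.0318
2.1806


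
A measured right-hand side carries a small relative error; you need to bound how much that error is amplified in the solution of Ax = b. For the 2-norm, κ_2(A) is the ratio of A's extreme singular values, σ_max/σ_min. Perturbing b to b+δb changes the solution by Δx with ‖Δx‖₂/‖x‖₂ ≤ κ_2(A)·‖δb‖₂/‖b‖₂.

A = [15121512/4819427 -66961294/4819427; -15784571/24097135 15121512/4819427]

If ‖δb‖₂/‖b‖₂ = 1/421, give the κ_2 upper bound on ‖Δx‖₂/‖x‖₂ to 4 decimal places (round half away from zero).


form AᵀA = [3548873177161/345432430225 -3153757664232/69086486045; -3153757664232/69086486045 2803375978180/13817297209] with trace 43803255581/205492225 and determinant 113592964/205492225
char-poly roots: 5329/25 and 21316/8219689
σ_max=√(5329/25)=(73/5), σ_min=√(21316/8219689)=(146/2867) → κ = 286.7000
bound on ‖Δx‖/‖x‖: κ·ε = 286.7000·1/421 = 0.6810

0.6810


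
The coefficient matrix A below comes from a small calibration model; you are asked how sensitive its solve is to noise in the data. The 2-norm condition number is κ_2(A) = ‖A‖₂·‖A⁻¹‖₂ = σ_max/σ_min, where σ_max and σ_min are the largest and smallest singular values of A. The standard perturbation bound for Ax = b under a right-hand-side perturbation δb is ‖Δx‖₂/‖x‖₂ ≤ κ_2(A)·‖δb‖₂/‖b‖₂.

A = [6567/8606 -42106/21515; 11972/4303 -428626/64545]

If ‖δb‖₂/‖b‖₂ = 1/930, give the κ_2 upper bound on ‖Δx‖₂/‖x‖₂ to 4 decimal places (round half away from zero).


form AᵀA = [616440625/74063236 -1109255125/55547427; -1109255125/55547427 7987059400/166642281] with trace 221871025/3944196 and determinant 15625/109561
eigenvalues of AᵀA: λ = (tr ± √(tr²−4·det))/2 = 225/4, 2500/986049
κ_2(A) = √(λ_max/λ_min) = √((225/4) / (2500/986049)) = 148.9500
bound on ‖Δx‖/‖x‖: κ·ε = 148.9500·1/930 = 0.1602

0.1602


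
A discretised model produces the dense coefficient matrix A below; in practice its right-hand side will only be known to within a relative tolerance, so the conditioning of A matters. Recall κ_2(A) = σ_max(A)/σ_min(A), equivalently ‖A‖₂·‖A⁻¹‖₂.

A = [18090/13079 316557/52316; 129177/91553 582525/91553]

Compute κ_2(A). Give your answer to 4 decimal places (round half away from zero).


M = AᵀA = [38908269/9966649 345775635/19933298; 345775635/19933298 12294380961/159466384]. tr(M)=7684065/94864, det(M)=6561/94864
λ_max, λ_min = (7684065/94864 ± √59042365313409/8999178496)/2 = 81, 81/94864
so κ_2 = √(81 / (81/94864)) = 308.0000

308.0000


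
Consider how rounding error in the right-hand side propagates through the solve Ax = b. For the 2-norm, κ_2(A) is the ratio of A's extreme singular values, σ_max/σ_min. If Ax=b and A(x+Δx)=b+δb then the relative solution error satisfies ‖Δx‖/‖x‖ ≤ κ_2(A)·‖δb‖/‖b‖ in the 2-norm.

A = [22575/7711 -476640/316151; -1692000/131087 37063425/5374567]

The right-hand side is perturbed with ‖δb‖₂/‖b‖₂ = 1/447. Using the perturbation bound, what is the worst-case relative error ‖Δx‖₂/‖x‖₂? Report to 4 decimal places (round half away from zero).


0.6900

form AᵀA = [3010147250625/17183801569 -1605390192000/17183801569; -1605390192000/17183801569 856248743025/17183801569] with trace 13378532850/59459521 and determinant 31640625/59459521
char-poly roots: 225 and 140625/59459521
so κ_2 = √(225 / (140625/59459521)) = 308.4400
worst-case relative error ≤ 308.4400 × 1/447 = 0.6900


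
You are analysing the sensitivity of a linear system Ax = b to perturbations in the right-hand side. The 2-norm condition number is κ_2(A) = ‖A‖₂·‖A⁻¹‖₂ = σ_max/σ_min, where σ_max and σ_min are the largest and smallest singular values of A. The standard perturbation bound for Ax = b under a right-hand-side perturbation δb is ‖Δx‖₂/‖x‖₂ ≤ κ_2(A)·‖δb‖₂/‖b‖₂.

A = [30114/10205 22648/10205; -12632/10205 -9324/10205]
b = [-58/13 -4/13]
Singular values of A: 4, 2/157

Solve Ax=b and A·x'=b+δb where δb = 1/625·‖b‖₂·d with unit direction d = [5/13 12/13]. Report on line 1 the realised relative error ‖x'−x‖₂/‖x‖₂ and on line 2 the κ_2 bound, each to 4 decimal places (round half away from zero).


from the listed singular values, σ₁ = 4, σ_n = 2/157
κ = σ_max/σ_min = 4/(2/157) = 314.0000
worst-case relative error ≤ 314.0000 × 1/625 = 0.5024
solve Ax = b  →  x = [93.4000 -126.2000]
‖b‖ = 4.4721, ‖x‖ = 157.0032
re-solving with b+δb shifts x by Δx of norm 0.5617
relative error = 0.0036
so the bound overstates the realised error by a factor of ≈ 140.4279 (computed from the unrounded values)

0.0036
0.5024


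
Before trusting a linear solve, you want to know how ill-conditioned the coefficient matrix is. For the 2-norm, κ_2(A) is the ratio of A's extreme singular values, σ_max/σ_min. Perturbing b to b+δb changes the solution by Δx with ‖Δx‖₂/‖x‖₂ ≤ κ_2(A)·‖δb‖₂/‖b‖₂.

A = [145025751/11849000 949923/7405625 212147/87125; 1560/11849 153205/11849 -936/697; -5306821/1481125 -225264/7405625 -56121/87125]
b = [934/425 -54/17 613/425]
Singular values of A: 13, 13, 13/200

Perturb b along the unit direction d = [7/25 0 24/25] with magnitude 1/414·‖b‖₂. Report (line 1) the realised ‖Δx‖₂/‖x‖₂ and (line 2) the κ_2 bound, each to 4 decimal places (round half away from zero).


0.0050
0.4831

σ_max = 13, σ_min = 13/200
κ = σ_max/σ_min = 13/(13/200) = 200.0000
perturbation bound = 200.0000·1/414 = 0.4831
solve Ax = b  →  x = [-5.8334 2.9368 30.0694]
2-norm of b is 4.1231; of x, 30.7705
Δx = A⁻¹·δb where δb = 1/414·4.1231·d; ‖Δx‖ = 0.1532
relative error = 0.0050
so the bound overstates the realised error by a factor of ≈ 97.0182 (computed from the unrounded values)


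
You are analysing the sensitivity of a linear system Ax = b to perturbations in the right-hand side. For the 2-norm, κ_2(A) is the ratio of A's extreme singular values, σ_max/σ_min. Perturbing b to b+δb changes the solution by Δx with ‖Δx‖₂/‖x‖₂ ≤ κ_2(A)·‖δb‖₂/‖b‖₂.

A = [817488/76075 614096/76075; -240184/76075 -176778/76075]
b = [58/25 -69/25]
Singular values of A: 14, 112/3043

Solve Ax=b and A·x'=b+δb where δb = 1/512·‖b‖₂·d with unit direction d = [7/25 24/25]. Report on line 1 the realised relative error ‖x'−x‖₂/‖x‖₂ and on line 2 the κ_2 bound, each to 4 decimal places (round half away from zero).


0.0035
0.7429

largest singular value 14, smallest 112/3043
condition number: 14 ÷ (112/3043) = 380.3750
bound on ‖Δx‖/‖x‖: κ·ε = 380.3750·1/512 = 0.7429
solve Ax = b  →  x = [32.7750 -43.3429]
‖b‖₂ = 3.6056 and ‖x‖₂ = 54.3397
Δx = A⁻¹·δb where δb = 1/512·3.6056·d; ‖Δx‖ = 0.1913
relative error = 0.0035
realised/bound (from unrounded values) ≈ 0.0047


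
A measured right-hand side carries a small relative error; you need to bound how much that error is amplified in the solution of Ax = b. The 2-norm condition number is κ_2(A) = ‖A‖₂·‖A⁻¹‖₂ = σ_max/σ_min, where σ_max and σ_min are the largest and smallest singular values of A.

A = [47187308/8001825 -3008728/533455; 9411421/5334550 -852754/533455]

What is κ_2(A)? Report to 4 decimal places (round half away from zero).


form AᵀA = [15525986803681/409786901316 -1232097721435/34148908443; -1232097721435/34148908443 391185342500/11382969481] with trace 35206491241/487261476 and determinant 33408400/121815369
solving λ² − 35206491241/487261476·λ + 33408400/121815369 = 0 gives λ = 289/4, 462400/121815369
κ = σ_max/σ_min = (17/2)/(680/11037) = 137.9625

137.9625


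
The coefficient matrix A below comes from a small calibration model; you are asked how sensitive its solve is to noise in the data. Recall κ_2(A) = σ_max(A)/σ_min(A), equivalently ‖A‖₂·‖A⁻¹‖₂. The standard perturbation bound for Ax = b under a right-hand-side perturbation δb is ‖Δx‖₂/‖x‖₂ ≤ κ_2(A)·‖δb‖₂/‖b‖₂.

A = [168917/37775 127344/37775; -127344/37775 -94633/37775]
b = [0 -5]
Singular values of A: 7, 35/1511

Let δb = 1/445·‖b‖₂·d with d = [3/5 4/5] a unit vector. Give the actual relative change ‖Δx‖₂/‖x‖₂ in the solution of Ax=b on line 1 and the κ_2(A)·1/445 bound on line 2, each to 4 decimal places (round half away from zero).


from the listed singular values, σ₁ = 7, σ_n = 35/1511
κ = σ_max/σ_min = 7/(35/1511) = 302.2000
worst-case relative error ≤ 302.2000 × 1/445 = 0.6791
solve Ax = b  →  x = [103.9543 -137.8914]
‖b‖₂ = 5.0000 and ‖x‖₂ = 172.6862
with δb = [0.0067 0.0090], A·Δx = δb → ‖Δx‖ = 0.4851
relative error = 0.0028
so the bound overstates the realised error by a factor of ≈ 241.7607 (computed from the unrounded values)

0.0028
0.6791


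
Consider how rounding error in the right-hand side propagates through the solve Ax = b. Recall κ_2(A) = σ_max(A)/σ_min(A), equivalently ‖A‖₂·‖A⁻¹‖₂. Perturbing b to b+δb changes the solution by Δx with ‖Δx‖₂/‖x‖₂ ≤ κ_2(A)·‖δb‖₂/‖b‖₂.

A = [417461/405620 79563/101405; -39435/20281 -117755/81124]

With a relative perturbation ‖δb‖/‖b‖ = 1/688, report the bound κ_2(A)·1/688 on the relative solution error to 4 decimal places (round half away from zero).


M = AᵀA = [2755437289/569299600 129157578/35581225; 129157578/35581225 1549966561/569299600]. tr(M)=86108077/11385992, det(M)=366025/364351744
solving λ² − 86108077/11385992·λ + 366025/364351744 = 0 gives λ = 121/16, 3025/22771984
so κ_2 = √((121/16) / (3025/22771984)) = 238.6000
perturbation bound = 238.6000·1/688 = 0.3468

0.3468


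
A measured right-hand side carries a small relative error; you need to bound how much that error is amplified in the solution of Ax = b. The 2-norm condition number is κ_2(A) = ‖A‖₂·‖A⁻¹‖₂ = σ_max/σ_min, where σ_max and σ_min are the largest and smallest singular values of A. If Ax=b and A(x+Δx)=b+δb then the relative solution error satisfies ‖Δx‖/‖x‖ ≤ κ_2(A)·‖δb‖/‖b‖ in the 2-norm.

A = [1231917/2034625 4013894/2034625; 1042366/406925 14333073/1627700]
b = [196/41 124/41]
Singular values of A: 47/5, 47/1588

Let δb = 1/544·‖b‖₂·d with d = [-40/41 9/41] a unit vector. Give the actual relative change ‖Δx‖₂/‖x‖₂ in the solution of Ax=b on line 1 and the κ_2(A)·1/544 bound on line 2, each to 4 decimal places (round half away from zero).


largest singular value 47/5, smallest 47/1588
κ = σ_max/σ_min = (47/5)/(47/1588) = 317.6000
bound on ‖Δx‖/‖x‖: κ·ε = 317.6000·1/544 = 0.5838
solve Ax = b  →  x = [129.8621 -37.4332]
‖b‖ = 5.6569, ‖x‖ = 135.1496
δb = ε·‖b‖·d = [-0.0101 0.0023]; solving A·Δx = δb gives ‖Δx‖ = 0.3513
relative error = 0.0026
tightness: 0.0026 against a bound of 0.5838 (unrounded ratio ≈ 0.0045)

0.0026
0.5838


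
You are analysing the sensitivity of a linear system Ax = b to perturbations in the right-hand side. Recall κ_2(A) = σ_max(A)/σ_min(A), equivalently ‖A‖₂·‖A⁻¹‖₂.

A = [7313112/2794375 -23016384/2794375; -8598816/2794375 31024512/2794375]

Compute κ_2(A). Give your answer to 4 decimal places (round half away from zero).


55.8875

AᵀA = [5096849749056/312341265625 -17403818568192/312341265625; -17403818568192/312341265625 59690971090944/312341265625]; tr = 103660513344/499746025, det = 6879707136/499746025
λ_max, λ_min = (103660513344/499746025 ± √10731749601564081524736/249746089503300625)/2 = 5184/25, 1327104/19989841
σ_max=√(5184/25)=(72/5), σ_min=√(1327104/19989841)=(1152/4471) → κ = 55.8875


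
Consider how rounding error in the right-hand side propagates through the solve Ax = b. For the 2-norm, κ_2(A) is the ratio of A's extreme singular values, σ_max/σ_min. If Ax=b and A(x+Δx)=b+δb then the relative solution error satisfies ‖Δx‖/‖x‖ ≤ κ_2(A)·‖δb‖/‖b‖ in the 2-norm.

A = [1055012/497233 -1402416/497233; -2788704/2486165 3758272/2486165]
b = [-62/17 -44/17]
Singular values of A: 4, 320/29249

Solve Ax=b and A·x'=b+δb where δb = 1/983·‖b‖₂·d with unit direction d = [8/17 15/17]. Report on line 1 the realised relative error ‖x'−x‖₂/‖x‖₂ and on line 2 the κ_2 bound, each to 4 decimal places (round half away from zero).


largest singular value 4, smallest 320/29249
κ_2(A) = 4 / (320/29249) = 365.6125
κ_2(A)·‖δb‖/‖b‖ = 0.3719
solve Ax = b  →  x = [-292.7900 -218.9675]
‖b‖ = 4.4721, ‖x‖ = 365.6128
δb = ε·‖b‖·d = [0.0021 0.0040]; solving A·Δx = δb gives ‖Δx‖ = 0.4158
realised ‖Δx‖/‖x‖ = 0.0011
so the bound overstates the realised error by a factor of ≈ 327.0141 (computed from the unrounded values)

0.0011
0.3719


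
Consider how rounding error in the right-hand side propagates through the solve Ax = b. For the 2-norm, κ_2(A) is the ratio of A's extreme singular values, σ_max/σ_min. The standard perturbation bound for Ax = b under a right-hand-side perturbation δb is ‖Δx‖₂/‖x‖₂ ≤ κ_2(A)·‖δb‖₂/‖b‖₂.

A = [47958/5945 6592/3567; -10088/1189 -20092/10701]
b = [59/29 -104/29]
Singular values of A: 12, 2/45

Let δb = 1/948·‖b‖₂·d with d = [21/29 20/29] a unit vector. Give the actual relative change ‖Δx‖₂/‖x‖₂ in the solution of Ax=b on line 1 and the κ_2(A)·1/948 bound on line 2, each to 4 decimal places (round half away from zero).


largest singular value 12, smallest 2/45
κ_2(A) = 12 / (2/45) = 270.0000
worst-case relative error ≤ 270.0000 × 1/948 = 0.2848
solve Ax = b  →  x = [5.2642 -21.8780]
‖b‖₂ = 4.1231 and ‖x‖₂ = 22.5025
δb = ε·‖b‖·d = [0.0031 0.0030]; solving A·Δx = δb gives ‖Δx‖ = 0.0979
relative error = 0.0043
realised/bound (from unrounded values) ≈ 0.0153

0.0043
0.2848


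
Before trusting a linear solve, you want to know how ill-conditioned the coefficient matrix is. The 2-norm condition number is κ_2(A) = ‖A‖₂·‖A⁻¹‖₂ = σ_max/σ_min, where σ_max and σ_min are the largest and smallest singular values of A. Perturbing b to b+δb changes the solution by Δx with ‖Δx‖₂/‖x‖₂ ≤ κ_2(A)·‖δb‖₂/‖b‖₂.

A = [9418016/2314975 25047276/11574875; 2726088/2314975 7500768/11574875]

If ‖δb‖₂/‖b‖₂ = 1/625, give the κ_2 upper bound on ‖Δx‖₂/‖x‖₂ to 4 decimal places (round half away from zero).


M = AᵀA = [153808929856/8574574801 410149439616/42872874005; 410149439616/42872874005 1093804088976/214364370025]. tr(M)=17090059984/741745225, det(M)=230400/29669809
eigenvalues of AᵀA: λ = (tr ± √(tr²−4·det))/2 = 576/25, 10000/29669809
κ = σ_max/σ_min = (24/5)/(100/5447) = 261.4560
worst-case relative error ≤ 261.4560 × 1/625 = 0.4183

0.4183


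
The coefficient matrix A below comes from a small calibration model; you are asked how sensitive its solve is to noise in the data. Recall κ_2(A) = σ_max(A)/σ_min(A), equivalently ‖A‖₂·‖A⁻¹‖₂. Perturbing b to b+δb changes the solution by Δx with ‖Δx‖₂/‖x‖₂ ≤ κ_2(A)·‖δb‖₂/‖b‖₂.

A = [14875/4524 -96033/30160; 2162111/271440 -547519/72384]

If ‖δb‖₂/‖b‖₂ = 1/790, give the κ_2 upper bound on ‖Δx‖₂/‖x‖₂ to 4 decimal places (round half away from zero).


0.3646

M = AᵀA = [32374439209/435974400 -8221890761/116259840; -8221890761/116259840 52203804289/775065600]. tr(M)=234916829/1658880, det(M)=200533921/829440000
λ_max, λ_min = (234916829/1658880 ± √1379581381343207329/68797071360000)/2 = 14161/100, 14161/8294400
κ_2(A) = √(λ_max/λ_min) = √((14161/100) / (14161/8294400)) = 288.0000
bound on ‖Δx‖/‖x‖: κ·ε = 288.0000·1/790 = 0.3646


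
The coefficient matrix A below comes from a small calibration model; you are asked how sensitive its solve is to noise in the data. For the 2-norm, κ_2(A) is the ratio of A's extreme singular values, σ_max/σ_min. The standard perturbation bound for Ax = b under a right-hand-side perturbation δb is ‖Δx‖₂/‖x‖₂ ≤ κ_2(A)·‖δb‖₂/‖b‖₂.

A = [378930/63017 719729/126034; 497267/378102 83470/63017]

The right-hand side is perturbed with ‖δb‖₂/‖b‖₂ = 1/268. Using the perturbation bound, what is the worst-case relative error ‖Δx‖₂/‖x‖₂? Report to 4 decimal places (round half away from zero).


AᵀA = [3222153769/85045284 255707200/7087107; 255707200/7087107 324734561/9449476]; tr = 3653249/50562, det = 83521/404496
solving λ² − 3653249/50562·λ + 83521/404496 = 0 gives λ = 289/4, 289/101124
so κ_2 = √((289/4) / (289/101124)) = 159.0000
bound on ‖Δx‖/‖x‖: κ·ε = 159.0000·1/268 = 0.5933

0.5933


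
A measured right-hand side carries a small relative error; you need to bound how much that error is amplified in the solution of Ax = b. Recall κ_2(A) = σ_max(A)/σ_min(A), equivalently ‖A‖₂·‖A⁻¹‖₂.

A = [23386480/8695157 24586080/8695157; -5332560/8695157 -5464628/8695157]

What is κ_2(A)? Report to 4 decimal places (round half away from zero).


365.6500

AᵀA = [342274624000/44976653929 359382703680/44976653929; 359382703680/44976653929 377357221264/44976653929]; tr = 855685904/53479969, det = 102400/53479969
eigenvalues of AᵀA: λ = (tr ± √(tr²−4·det))/2 = 16, 6400/53479969
κ_2(A) = √(λ_max/λ_min) = √(16 / (6400/53479969)) = 365.6500


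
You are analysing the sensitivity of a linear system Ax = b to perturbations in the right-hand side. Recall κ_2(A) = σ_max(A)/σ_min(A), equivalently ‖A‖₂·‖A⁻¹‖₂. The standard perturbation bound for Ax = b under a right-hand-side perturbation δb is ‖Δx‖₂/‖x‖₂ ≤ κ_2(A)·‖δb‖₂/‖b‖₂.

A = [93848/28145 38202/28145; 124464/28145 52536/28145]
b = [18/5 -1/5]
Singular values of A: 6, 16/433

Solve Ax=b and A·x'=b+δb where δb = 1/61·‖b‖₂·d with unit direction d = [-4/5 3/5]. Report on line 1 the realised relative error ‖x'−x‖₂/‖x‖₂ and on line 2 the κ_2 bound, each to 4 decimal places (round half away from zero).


0.0197
2.6619

σ_max = 6, σ_min = 16/433
κ_2(A) = 6 / (16/433) = 162.3750
bound on ‖Δx‖/‖x‖: κ·ε = 162.3750·1/61 = 2.6619
solve Ax = b  →  x = [31.5337 -74.8141]
2-norm of b is 3.6056; of x, 81.1882
with δb = [-0.0473 0.0355], A·Δx = δb → ‖Δx‖ = 1.5996
realised ‖Δx‖/‖x‖ = 0.0197
so the bound overstates the realised error by a factor of ≈ 135.1053 (computed from the unrounded values)


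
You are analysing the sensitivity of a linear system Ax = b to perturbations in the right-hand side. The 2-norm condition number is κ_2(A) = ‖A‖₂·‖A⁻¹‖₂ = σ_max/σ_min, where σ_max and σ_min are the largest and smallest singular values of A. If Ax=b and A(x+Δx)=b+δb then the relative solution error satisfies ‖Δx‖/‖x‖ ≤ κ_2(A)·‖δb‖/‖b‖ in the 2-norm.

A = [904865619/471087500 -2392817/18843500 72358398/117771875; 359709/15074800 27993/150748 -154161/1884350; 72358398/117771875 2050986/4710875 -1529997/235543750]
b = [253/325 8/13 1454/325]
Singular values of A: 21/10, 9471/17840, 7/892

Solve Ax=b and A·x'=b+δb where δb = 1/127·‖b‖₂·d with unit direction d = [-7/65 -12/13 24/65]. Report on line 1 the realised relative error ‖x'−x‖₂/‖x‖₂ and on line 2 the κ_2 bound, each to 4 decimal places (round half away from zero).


0.0360
2.1071

from the listed singular values, σ₁ = 21/10, σ_n = 7/892
κ_2(A) = (21/10) / (7/892) = 267.6000
perturbation bound = 267.6000·1/127 = 2.1071
solve Ax = b  →  x = [-31.2097 55.9660 110.4060]
2-norm of b is 4.5826; of x, 127.6547
with δb = [-0.0039 -0.0333 0.0133], A·Δx = δb → ‖Δx‖ = 4.5980
relative error = 0.0360
tightness: 0.0360 against a bound of 2.1071 (unrounded ratio ≈ 0.0171)
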